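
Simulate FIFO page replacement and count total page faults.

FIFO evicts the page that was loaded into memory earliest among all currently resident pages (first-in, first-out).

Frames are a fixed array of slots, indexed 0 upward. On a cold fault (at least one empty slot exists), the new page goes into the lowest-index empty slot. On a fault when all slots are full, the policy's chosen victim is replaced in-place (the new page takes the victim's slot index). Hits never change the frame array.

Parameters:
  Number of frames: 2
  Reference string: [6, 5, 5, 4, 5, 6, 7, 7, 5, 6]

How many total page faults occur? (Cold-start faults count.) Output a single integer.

Answer: 7

Derivation:
Step 0: ref 6 → FAULT, frames=[6,-]
Step 1: ref 5 → FAULT, frames=[6,5]
Step 2: ref 5 → HIT, frames=[6,5]
Step 3: ref 4 → FAULT (evict 6), frames=[4,5]
Step 4: ref 5 → HIT, frames=[4,5]
Step 5: ref 6 → FAULT (evict 5), frames=[4,6]
Step 6: ref 7 → FAULT (evict 4), frames=[7,6]
Step 7: ref 7 → HIT, frames=[7,6]
Step 8: ref 5 → FAULT (evict 6), frames=[7,5]
Step 9: ref 6 → FAULT (evict 7), frames=[6,5]
Total faults: 7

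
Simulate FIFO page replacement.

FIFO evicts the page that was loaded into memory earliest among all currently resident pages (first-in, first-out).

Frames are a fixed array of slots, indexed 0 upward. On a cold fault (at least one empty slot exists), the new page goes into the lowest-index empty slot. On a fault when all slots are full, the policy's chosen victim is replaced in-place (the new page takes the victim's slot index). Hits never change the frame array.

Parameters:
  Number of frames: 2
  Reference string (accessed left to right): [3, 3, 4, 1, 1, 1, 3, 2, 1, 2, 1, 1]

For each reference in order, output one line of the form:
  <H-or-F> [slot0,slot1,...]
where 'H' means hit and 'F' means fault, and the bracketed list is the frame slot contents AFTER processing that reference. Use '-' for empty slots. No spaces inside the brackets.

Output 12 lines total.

F [3,-]
H [3,-]
F [3,4]
F [1,4]
H [1,4]
H [1,4]
F [1,3]
F [2,3]
F [2,1]
H [2,1]
H [2,1]
H [2,1]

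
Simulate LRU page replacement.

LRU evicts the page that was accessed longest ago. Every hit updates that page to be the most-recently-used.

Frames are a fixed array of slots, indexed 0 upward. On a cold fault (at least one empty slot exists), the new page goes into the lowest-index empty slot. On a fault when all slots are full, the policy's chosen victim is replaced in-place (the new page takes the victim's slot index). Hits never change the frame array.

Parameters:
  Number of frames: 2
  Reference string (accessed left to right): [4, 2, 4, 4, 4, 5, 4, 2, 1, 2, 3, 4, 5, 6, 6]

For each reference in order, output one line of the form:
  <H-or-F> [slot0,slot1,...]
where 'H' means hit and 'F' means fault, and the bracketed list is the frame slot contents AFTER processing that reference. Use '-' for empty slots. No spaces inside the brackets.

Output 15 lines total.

F [4,-]
F [4,2]
H [4,2]
H [4,2]
H [4,2]
F [4,5]
H [4,5]
F [4,2]
F [1,2]
H [1,2]
F [3,2]
F [3,4]
F [5,4]
F [5,6]
H [5,6]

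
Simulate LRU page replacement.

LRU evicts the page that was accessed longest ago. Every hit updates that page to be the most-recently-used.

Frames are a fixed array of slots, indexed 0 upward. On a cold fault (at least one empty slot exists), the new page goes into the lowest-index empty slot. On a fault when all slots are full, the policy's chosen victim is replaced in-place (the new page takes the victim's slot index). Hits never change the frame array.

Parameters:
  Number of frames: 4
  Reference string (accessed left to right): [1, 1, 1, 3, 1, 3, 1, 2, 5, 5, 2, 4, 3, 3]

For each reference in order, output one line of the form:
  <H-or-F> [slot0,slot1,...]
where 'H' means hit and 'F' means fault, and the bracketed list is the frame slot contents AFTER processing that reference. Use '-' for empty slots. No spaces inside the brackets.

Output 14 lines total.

F [1,-,-,-]
H [1,-,-,-]
H [1,-,-,-]
F [1,3,-,-]
H [1,3,-,-]
H [1,3,-,-]
H [1,3,-,-]
F [1,3,2,-]
F [1,3,2,5]
H [1,3,2,5]
H [1,3,2,5]
F [1,4,2,5]
F [3,4,2,5]
H [3,4,2,5]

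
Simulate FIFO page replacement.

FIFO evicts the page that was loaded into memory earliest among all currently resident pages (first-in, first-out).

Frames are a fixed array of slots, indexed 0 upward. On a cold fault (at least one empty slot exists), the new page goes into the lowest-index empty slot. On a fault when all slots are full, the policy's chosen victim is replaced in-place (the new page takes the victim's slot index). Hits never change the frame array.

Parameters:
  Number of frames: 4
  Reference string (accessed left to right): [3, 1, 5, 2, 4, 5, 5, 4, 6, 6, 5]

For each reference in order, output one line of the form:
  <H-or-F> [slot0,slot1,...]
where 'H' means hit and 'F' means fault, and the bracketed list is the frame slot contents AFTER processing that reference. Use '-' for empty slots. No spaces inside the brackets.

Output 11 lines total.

F [3,-,-,-]
F [3,1,-,-]
F [3,1,5,-]
F [3,1,5,2]
F [4,1,5,2]
H [4,1,5,2]
H [4,1,5,2]
H [4,1,5,2]
F [4,6,5,2]
H [4,6,5,2]
H [4,6,5,2]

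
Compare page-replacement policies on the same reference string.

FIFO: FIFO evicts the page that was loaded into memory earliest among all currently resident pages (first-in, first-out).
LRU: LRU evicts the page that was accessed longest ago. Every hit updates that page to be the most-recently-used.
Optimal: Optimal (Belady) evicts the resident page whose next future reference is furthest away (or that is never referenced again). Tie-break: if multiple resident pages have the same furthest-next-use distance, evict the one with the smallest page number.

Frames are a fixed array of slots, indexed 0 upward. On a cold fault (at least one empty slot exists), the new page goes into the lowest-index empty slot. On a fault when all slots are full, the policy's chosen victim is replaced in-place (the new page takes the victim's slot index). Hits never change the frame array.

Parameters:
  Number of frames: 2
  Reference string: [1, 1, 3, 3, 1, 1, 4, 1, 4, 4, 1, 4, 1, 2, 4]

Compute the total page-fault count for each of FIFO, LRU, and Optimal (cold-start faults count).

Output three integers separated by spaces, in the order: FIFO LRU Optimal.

--- FIFO ---
  step 0: ref 1 -> FAULT, frames=[1,-] (faults so far: 1)
  step 1: ref 1 -> HIT, frames=[1,-] (faults so far: 1)
  step 2: ref 3 -> FAULT, frames=[1,3] (faults so far: 2)
  step 3: ref 3 -> HIT, frames=[1,3] (faults so far: 2)
  step 4: ref 1 -> HIT, frames=[1,3] (faults so far: 2)
  step 5: ref 1 -> HIT, frames=[1,3] (faults so far: 2)
  step 6: ref 4 -> FAULT, evict 1, frames=[4,3] (faults so far: 3)
  step 7: ref 1 -> FAULT, evict 3, frames=[4,1] (faults so far: 4)
  step 8: ref 4 -> HIT, frames=[4,1] (faults so far: 4)
  step 9: ref 4 -> HIT, frames=[4,1] (faults so far: 4)
  step 10: ref 1 -> HIT, frames=[4,1] (faults so far: 4)
  step 11: ref 4 -> HIT, frames=[4,1] (faults so far: 4)
  step 12: ref 1 -> HIT, frames=[4,1] (faults so far: 4)
  step 13: ref 2 -> FAULT, evict 4, frames=[2,1] (faults so far: 5)
  step 14: ref 4 -> FAULT, evict 1, frames=[2,4] (faults so far: 6)
  FIFO total faults: 6
--- LRU ---
  step 0: ref 1 -> FAULT, frames=[1,-] (faults so far: 1)
  step 1: ref 1 -> HIT, frames=[1,-] (faults so far: 1)
  step 2: ref 3 -> FAULT, frames=[1,3] (faults so far: 2)
  step 3: ref 3 -> HIT, frames=[1,3] (faults so far: 2)
  step 4: ref 1 -> HIT, frames=[1,3] (faults so far: 2)
  step 5: ref 1 -> HIT, frames=[1,3] (faults so far: 2)
  step 6: ref 4 -> FAULT, evict 3, frames=[1,4] (faults so far: 3)
  step 7: ref 1 -> HIT, frames=[1,4] (faults so far: 3)
  step 8: ref 4 -> HIT, frames=[1,4] (faults so far: 3)
  step 9: ref 4 -> HIT, frames=[1,4] (faults so far: 3)
  step 10: ref 1 -> HIT, frames=[1,4] (faults so far: 3)
  step 11: ref 4 -> HIT, frames=[1,4] (faults so far: 3)
  step 12: ref 1 -> HIT, frames=[1,4] (faults so far: 3)
  step 13: ref 2 -> FAULT, evict 4, frames=[1,2] (faults so far: 4)
  step 14: ref 4 -> FAULT, evict 1, frames=[4,2] (faults so far: 5)
  LRU total faults: 5
--- Optimal ---
  step 0: ref 1 -> FAULT, frames=[1,-] (faults so far: 1)
  step 1: ref 1 -> HIT, frames=[1,-] (faults so far: 1)
  step 2: ref 3 -> FAULT, frames=[1,3] (faults so far: 2)
  step 3: ref 3 -> HIT, frames=[1,3] (faults so far: 2)
  step 4: ref 1 -> HIT, frames=[1,3] (faults so far: 2)
  step 5: ref 1 -> HIT, frames=[1,3] (faults so far: 2)
  step 6: ref 4 -> FAULT, evict 3, frames=[1,4] (faults so far: 3)
  step 7: ref 1 -> HIT, frames=[1,4] (faults so far: 3)
  step 8: ref 4 -> HIT, frames=[1,4] (faults so far: 3)
  step 9: ref 4 -> HIT, frames=[1,4] (faults so far: 3)
  step 10: ref 1 -> HIT, frames=[1,4] (faults so far: 3)
  step 11: ref 4 -> HIT, frames=[1,4] (faults so far: 3)
  step 12: ref 1 -> HIT, frames=[1,4] (faults so far: 3)
  step 13: ref 2 -> FAULT, evict 1, frames=[2,4] (faults so far: 4)
  step 14: ref 4 -> HIT, frames=[2,4] (faults so far: 4)
  Optimal total faults: 4

Answer: 6 5 4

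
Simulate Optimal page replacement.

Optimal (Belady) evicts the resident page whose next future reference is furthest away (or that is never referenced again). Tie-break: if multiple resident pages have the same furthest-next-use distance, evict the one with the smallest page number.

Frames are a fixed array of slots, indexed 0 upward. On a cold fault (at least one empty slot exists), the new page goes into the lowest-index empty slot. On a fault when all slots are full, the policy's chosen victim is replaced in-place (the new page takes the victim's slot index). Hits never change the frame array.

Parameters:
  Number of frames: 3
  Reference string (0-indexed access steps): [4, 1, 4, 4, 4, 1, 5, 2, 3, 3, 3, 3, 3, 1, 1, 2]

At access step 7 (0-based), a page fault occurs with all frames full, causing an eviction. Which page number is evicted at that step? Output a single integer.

Answer: 4

Derivation:
Step 0: ref 4 -> FAULT, frames=[4,-,-]
Step 1: ref 1 -> FAULT, frames=[4,1,-]
Step 2: ref 4 -> HIT, frames=[4,1,-]
Step 3: ref 4 -> HIT, frames=[4,1,-]
Step 4: ref 4 -> HIT, frames=[4,1,-]
Step 5: ref 1 -> HIT, frames=[4,1,-]
Step 6: ref 5 -> FAULT, frames=[4,1,5]
Step 7: ref 2 -> FAULT, evict 4, frames=[2,1,5]
At step 7: evicted page 4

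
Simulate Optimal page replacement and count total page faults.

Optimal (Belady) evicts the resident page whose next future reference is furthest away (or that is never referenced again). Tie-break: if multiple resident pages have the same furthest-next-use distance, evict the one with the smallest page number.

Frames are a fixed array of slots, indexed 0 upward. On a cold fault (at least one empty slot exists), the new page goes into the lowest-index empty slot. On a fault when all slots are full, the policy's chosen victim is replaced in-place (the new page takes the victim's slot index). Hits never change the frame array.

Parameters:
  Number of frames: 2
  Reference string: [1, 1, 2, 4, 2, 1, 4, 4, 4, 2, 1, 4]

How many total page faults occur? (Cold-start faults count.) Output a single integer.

Answer: 6

Derivation:
Step 0: ref 1 → FAULT, frames=[1,-]
Step 1: ref 1 → HIT, frames=[1,-]
Step 2: ref 2 → FAULT, frames=[1,2]
Step 3: ref 4 → FAULT (evict 1), frames=[4,2]
Step 4: ref 2 → HIT, frames=[4,2]
Step 5: ref 1 → FAULT (evict 2), frames=[4,1]
Step 6: ref 4 → HIT, frames=[4,1]
Step 7: ref 4 → HIT, frames=[4,1]
Step 8: ref 4 → HIT, frames=[4,1]
Step 9: ref 2 → FAULT (evict 4), frames=[2,1]
Step 10: ref 1 → HIT, frames=[2,1]
Step 11: ref 4 → FAULT (evict 1), frames=[2,4]
Total faults: 6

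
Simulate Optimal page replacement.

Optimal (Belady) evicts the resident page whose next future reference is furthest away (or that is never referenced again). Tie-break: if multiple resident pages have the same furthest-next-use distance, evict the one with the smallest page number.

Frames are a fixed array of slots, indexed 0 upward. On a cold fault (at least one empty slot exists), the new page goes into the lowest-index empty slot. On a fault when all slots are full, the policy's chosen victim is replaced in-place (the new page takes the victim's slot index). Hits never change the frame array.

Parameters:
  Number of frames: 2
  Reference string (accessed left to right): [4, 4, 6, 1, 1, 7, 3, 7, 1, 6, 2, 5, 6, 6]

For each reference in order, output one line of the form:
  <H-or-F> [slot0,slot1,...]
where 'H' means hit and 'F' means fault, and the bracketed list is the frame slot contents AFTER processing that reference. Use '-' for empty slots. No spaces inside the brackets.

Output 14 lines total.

F [4,-]
H [4,-]
F [4,6]
F [1,6]
H [1,6]
F [1,7]
F [3,7]
H [3,7]
F [1,7]
F [6,7]
F [6,2]
F [6,5]
H [6,5]
H [6,5]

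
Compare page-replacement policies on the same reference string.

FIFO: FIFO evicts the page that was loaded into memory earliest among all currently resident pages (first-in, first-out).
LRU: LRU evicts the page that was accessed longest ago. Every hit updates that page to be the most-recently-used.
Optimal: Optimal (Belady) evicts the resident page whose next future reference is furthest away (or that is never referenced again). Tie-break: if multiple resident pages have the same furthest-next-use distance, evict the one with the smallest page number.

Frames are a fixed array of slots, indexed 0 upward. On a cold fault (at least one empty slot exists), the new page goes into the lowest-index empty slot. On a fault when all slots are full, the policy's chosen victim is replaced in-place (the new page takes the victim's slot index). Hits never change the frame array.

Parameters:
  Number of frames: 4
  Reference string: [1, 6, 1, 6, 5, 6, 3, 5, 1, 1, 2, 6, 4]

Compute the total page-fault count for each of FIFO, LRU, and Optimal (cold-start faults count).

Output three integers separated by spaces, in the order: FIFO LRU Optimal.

Answer: 6 7 6

Derivation:
--- FIFO ---
  step 0: ref 1 -> FAULT, frames=[1,-,-,-] (faults so far: 1)
  step 1: ref 6 -> FAULT, frames=[1,6,-,-] (faults so far: 2)
  step 2: ref 1 -> HIT, frames=[1,6,-,-] (faults so far: 2)
  step 3: ref 6 -> HIT, frames=[1,6,-,-] (faults so far: 2)
  step 4: ref 5 -> FAULT, frames=[1,6,5,-] (faults so far: 3)
  step 5: ref 6 -> HIT, frames=[1,6,5,-] (faults so far: 3)
  step 6: ref 3 -> FAULT, frames=[1,6,5,3] (faults so far: 4)
  step 7: ref 5 -> HIT, frames=[1,6,5,3] (faults so far: 4)
  step 8: ref 1 -> HIT, frames=[1,6,5,3] (faults so far: 4)
  step 9: ref 1 -> HIT, frames=[1,6,5,3] (faults so far: 4)
  step 10: ref 2 -> FAULT, evict 1, frames=[2,6,5,3] (faults so far: 5)
  step 11: ref 6 -> HIT, frames=[2,6,5,3] (faults so far: 5)
  step 12: ref 4 -> FAULT, evict 6, frames=[2,4,5,3] (faults so far: 6)
  FIFO total faults: 6
--- LRU ---
  step 0: ref 1 -> FAULT, frames=[1,-,-,-] (faults so far: 1)
  step 1: ref 6 -> FAULT, frames=[1,6,-,-] (faults so far: 2)
  step 2: ref 1 -> HIT, frames=[1,6,-,-] (faults so far: 2)
  step 3: ref 6 -> HIT, frames=[1,6,-,-] (faults so far: 2)
  step 4: ref 5 -> FAULT, frames=[1,6,5,-] (faults so far: 3)
  step 5: ref 6 -> HIT, frames=[1,6,5,-] (faults so far: 3)
  step 6: ref 3 -> FAULT, frames=[1,6,5,3] (faults so far: 4)
  step 7: ref 5 -> HIT, frames=[1,6,5,3] (faults so far: 4)
  step 8: ref 1 -> HIT, frames=[1,6,5,3] (faults so far: 4)
  step 9: ref 1 -> HIT, frames=[1,6,5,3] (faults so far: 4)
  step 10: ref 2 -> FAULT, evict 6, frames=[1,2,5,3] (faults so far: 5)
  step 11: ref 6 -> FAULT, evict 3, frames=[1,2,5,6] (faults so far: 6)
  step 12: ref 4 -> FAULT, evict 5, frames=[1,2,4,6] (faults so far: 7)
  LRU total faults: 7
--- Optimal ---
  step 0: ref 1 -> FAULT, frames=[1,-,-,-] (faults so far: 1)
  step 1: ref 6 -> FAULT, frames=[1,6,-,-] (faults so far: 2)
  step 2: ref 1 -> HIT, frames=[1,6,-,-] (faults so far: 2)
  step 3: ref 6 -> HIT, frames=[1,6,-,-] (faults so far: 2)
  step 4: ref 5 -> FAULT, frames=[1,6,5,-] (faults so far: 3)
  step 5: ref 6 -> HIT, frames=[1,6,5,-] (faults so far: 3)
  step 6: ref 3 -> FAULT, frames=[1,6,5,3] (faults so far: 4)
  step 7: ref 5 -> HIT, frames=[1,6,5,3] (faults so far: 4)
  step 8: ref 1 -> HIT, frames=[1,6,5,3] (faults so far: 4)
  step 9: ref 1 -> HIT, frames=[1,6,5,3] (faults so far: 4)
  step 10: ref 2 -> FAULT, evict 1, frames=[2,6,5,3] (faults so far: 5)
  step 11: ref 6 -> HIT, frames=[2,6,5,3] (faults so far: 5)
  step 12: ref 4 -> FAULT, evict 2, frames=[4,6,5,3] (faults so far: 6)
  Optimal total faults: 6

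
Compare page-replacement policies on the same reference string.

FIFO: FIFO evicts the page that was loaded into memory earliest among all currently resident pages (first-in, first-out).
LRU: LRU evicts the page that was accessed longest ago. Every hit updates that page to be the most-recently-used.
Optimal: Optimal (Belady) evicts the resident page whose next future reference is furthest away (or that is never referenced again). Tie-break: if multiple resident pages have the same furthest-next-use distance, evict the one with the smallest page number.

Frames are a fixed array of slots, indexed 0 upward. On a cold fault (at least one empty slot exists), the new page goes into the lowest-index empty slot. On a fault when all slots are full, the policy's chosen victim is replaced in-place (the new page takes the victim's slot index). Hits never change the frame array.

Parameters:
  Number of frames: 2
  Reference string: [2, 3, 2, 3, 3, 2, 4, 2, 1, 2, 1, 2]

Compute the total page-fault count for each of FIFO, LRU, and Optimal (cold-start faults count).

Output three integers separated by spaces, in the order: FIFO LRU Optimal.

--- FIFO ---
  step 0: ref 2 -> FAULT, frames=[2,-] (faults so far: 1)
  step 1: ref 3 -> FAULT, frames=[2,3] (faults so far: 2)
  step 2: ref 2 -> HIT, frames=[2,3] (faults so far: 2)
  step 3: ref 3 -> HIT, frames=[2,3] (faults so far: 2)
  step 4: ref 3 -> HIT, frames=[2,3] (faults so far: 2)
  step 5: ref 2 -> HIT, frames=[2,3] (faults so far: 2)
  step 6: ref 4 -> FAULT, evict 2, frames=[4,3] (faults so far: 3)
  step 7: ref 2 -> FAULT, evict 3, frames=[4,2] (faults so far: 4)
  step 8: ref 1 -> FAULT, evict 4, frames=[1,2] (faults so far: 5)
  step 9: ref 2 -> HIT, frames=[1,2] (faults so far: 5)
  step 10: ref 1 -> HIT, frames=[1,2] (faults so far: 5)
  step 11: ref 2 -> HIT, frames=[1,2] (faults so far: 5)
  FIFO total faults: 5
--- LRU ---
  step 0: ref 2 -> FAULT, frames=[2,-] (faults so far: 1)
  step 1: ref 3 -> FAULT, frames=[2,3] (faults so far: 2)
  step 2: ref 2 -> HIT, frames=[2,3] (faults so far: 2)
  step 3: ref 3 -> HIT, frames=[2,3] (faults so far: 2)
  step 4: ref 3 -> HIT, frames=[2,3] (faults so far: 2)
  step 5: ref 2 -> HIT, frames=[2,3] (faults so far: 2)
  step 6: ref 4 -> FAULT, evict 3, frames=[2,4] (faults so far: 3)
  step 7: ref 2 -> HIT, frames=[2,4] (faults so far: 3)
  step 8: ref 1 -> FAULT, evict 4, frames=[2,1] (faults so far: 4)
  step 9: ref 2 -> HIT, frames=[2,1] (faults so far: 4)
  step 10: ref 1 -> HIT, frames=[2,1] (faults so far: 4)
  step 11: ref 2 -> HIT, frames=[2,1] (faults so far: 4)
  LRU total faults: 4
--- Optimal ---
  step 0: ref 2 -> FAULT, frames=[2,-] (faults so far: 1)
  step 1: ref 3 -> FAULT, frames=[2,3] (faults so far: 2)
  step 2: ref 2 -> HIT, frames=[2,3] (faults so far: 2)
  step 3: ref 3 -> HIT, frames=[2,3] (faults so far: 2)
  step 4: ref 3 -> HIT, frames=[2,3] (faults so far: 2)
  step 5: ref 2 -> HIT, frames=[2,3] (faults so far: 2)
  step 6: ref 4 -> FAULT, evict 3, frames=[2,4] (faults so far: 3)
  step 7: ref 2 -> HIT, frames=[2,4] (faults so far: 3)
  step 8: ref 1 -> FAULT, evict 4, frames=[2,1] (faults so far: 4)
  step 9: ref 2 -> HIT, frames=[2,1] (faults so far: 4)
  step 10: ref 1 -> HIT, frames=[2,1] (faults so far: 4)
  step 11: ref 2 -> HIT, frames=[2,1] (faults so far: 4)
  Optimal total faults: 4

Answer: 5 4 4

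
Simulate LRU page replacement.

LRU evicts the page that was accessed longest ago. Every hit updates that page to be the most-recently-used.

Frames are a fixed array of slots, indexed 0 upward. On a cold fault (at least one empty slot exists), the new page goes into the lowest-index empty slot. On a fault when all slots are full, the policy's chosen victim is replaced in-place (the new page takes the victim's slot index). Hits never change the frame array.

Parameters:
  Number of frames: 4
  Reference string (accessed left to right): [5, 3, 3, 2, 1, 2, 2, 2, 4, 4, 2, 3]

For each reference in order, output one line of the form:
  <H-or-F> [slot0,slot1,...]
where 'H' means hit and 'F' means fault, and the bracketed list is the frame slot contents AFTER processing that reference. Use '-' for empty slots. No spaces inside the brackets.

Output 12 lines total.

F [5,-,-,-]
F [5,3,-,-]
H [5,3,-,-]
F [5,3,2,-]
F [5,3,2,1]
H [5,3,2,1]
H [5,3,2,1]
H [5,3,2,1]
F [4,3,2,1]
H [4,3,2,1]
H [4,3,2,1]
H [4,3,2,1]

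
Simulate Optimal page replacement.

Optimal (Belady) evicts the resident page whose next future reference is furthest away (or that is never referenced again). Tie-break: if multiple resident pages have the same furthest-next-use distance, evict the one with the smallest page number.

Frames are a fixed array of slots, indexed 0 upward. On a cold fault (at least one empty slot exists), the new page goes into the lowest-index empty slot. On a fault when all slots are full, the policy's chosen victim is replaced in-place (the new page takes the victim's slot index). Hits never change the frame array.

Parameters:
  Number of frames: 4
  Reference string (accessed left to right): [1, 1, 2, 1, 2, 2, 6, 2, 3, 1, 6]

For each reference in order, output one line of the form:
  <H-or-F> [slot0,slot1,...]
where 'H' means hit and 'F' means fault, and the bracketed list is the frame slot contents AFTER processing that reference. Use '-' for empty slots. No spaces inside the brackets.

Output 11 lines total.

F [1,-,-,-]
H [1,-,-,-]
F [1,2,-,-]
H [1,2,-,-]
H [1,2,-,-]
H [1,2,-,-]
F [1,2,6,-]
H [1,2,6,-]
F [1,2,6,3]
H [1,2,6,3]
H [1,2,6,3]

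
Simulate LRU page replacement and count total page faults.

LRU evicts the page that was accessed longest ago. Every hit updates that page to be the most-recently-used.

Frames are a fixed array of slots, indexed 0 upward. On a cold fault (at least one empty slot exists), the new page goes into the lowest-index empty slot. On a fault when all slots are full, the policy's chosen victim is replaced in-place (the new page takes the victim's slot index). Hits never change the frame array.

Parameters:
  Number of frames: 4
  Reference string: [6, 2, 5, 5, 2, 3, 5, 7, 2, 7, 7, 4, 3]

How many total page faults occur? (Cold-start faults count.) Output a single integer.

Step 0: ref 6 → FAULT, frames=[6,-,-,-]
Step 1: ref 2 → FAULT, frames=[6,2,-,-]
Step 2: ref 5 → FAULT, frames=[6,2,5,-]
Step 3: ref 5 → HIT, frames=[6,2,5,-]
Step 4: ref 2 → HIT, frames=[6,2,5,-]
Step 5: ref 3 → FAULT, frames=[6,2,5,3]
Step 6: ref 5 → HIT, frames=[6,2,5,3]
Step 7: ref 7 → FAULT (evict 6), frames=[7,2,5,3]
Step 8: ref 2 → HIT, frames=[7,2,5,3]
Step 9: ref 7 → HIT, frames=[7,2,5,3]
Step 10: ref 7 → HIT, frames=[7,2,5,3]
Step 11: ref 4 → FAULT (evict 3), frames=[7,2,5,4]
Step 12: ref 3 → FAULT (evict 5), frames=[7,2,3,4]
Total faults: 7

Answer: 7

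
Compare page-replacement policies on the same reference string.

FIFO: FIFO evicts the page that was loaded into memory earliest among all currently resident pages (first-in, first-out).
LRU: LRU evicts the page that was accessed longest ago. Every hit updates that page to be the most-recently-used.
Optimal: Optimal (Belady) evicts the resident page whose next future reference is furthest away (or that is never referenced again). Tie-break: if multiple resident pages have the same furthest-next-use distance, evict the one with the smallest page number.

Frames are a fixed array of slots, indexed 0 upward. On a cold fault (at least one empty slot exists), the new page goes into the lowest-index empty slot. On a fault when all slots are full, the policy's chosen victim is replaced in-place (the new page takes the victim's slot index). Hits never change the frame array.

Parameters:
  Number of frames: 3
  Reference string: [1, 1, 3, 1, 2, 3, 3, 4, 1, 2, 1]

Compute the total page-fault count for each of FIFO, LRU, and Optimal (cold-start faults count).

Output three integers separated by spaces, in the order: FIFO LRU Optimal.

--- FIFO ---
  step 0: ref 1 -> FAULT, frames=[1,-,-] (faults so far: 1)
  step 1: ref 1 -> HIT, frames=[1,-,-] (faults so far: 1)
  step 2: ref 3 -> FAULT, frames=[1,3,-] (faults so far: 2)
  step 3: ref 1 -> HIT, frames=[1,3,-] (faults so far: 2)
  step 4: ref 2 -> FAULT, frames=[1,3,2] (faults so far: 3)
  step 5: ref 3 -> HIT, frames=[1,3,2] (faults so far: 3)
  step 6: ref 3 -> HIT, frames=[1,3,2] (faults so far: 3)
  step 7: ref 4 -> FAULT, evict 1, frames=[4,3,2] (faults so far: 4)
  step 8: ref 1 -> FAULT, evict 3, frames=[4,1,2] (faults so far: 5)
  step 9: ref 2 -> HIT, frames=[4,1,2] (faults so far: 5)
  step 10: ref 1 -> HIT, frames=[4,1,2] (faults so far: 5)
  FIFO total faults: 5
--- LRU ---
  step 0: ref 1 -> FAULT, frames=[1,-,-] (faults so far: 1)
  step 1: ref 1 -> HIT, frames=[1,-,-] (faults so far: 1)
  step 2: ref 3 -> FAULT, frames=[1,3,-] (faults so far: 2)
  step 3: ref 1 -> HIT, frames=[1,3,-] (faults so far: 2)
  step 4: ref 2 -> FAULT, frames=[1,3,2] (faults so far: 3)
  step 5: ref 3 -> HIT, frames=[1,3,2] (faults so far: 3)
  step 6: ref 3 -> HIT, frames=[1,3,2] (faults so far: 3)
  step 7: ref 4 -> FAULT, evict 1, frames=[4,3,2] (faults so far: 4)
  step 8: ref 1 -> FAULT, evict 2, frames=[4,3,1] (faults so far: 5)
  step 9: ref 2 -> FAULT, evict 3, frames=[4,2,1] (faults so far: 6)
  step 10: ref 1 -> HIT, frames=[4,2,1] (faults so far: 6)
  LRU total faults: 6
--- Optimal ---
  step 0: ref 1 -> FAULT, frames=[1,-,-] (faults so far: 1)
  step 1: ref 1 -> HIT, frames=[1,-,-] (faults so far: 1)
  step 2: ref 3 -> FAULT, frames=[1,3,-] (faults so far: 2)
  step 3: ref 1 -> HIT, frames=[1,3,-] (faults so far: 2)
  step 4: ref 2 -> FAULT, frames=[1,3,2] (faults so far: 3)
  step 5: ref 3 -> HIT, frames=[1,3,2] (faults so far: 3)
  step 6: ref 3 -> HIT, frames=[1,3,2] (faults so far: 3)
  step 7: ref 4 -> FAULT, evict 3, frames=[1,4,2] (faults so far: 4)
  step 8: ref 1 -> HIT, frames=[1,4,2] (faults so far: 4)
  step 9: ref 2 -> HIT, frames=[1,4,2] (faults so far: 4)
  step 10: ref 1 -> HIT, frames=[1,4,2] (faults so far: 4)
  Optimal total faults: 4

Answer: 5 6 4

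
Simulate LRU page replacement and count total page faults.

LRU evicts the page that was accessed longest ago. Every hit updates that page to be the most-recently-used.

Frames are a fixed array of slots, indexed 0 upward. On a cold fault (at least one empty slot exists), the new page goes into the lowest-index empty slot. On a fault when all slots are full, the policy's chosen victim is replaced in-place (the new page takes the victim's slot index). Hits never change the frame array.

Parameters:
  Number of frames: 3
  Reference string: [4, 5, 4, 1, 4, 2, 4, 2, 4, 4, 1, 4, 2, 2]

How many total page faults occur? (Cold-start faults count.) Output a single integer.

Answer: 4

Derivation:
Step 0: ref 4 → FAULT, frames=[4,-,-]
Step 1: ref 5 → FAULT, frames=[4,5,-]
Step 2: ref 4 → HIT, frames=[4,5,-]
Step 3: ref 1 → FAULT, frames=[4,5,1]
Step 4: ref 4 → HIT, frames=[4,5,1]
Step 5: ref 2 → FAULT (evict 5), frames=[4,2,1]
Step 6: ref 4 → HIT, frames=[4,2,1]
Step 7: ref 2 → HIT, frames=[4,2,1]
Step 8: ref 4 → HIT, frames=[4,2,1]
Step 9: ref 4 → HIT, frames=[4,2,1]
Step 10: ref 1 → HIT, frames=[4,2,1]
Step 11: ref 4 → HIT, frames=[4,2,1]
Step 12: ref 2 → HIT, frames=[4,2,1]
Step 13: ref 2 → HIT, frames=[4,2,1]
Total faults: 4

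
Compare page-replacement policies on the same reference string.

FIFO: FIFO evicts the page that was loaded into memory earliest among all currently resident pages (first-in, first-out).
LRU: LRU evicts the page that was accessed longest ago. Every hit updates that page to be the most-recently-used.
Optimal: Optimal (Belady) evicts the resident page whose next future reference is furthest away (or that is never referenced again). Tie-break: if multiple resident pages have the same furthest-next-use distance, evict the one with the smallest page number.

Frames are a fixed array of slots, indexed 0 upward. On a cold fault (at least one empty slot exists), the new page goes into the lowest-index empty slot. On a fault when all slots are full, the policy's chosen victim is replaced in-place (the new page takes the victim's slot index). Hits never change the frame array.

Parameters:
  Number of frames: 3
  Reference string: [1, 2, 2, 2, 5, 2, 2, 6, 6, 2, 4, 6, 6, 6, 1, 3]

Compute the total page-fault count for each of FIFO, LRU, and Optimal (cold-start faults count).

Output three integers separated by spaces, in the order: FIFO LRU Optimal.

Answer: 7 7 6

Derivation:
--- FIFO ---
  step 0: ref 1 -> FAULT, frames=[1,-,-] (faults so far: 1)
  step 1: ref 2 -> FAULT, frames=[1,2,-] (faults so far: 2)
  step 2: ref 2 -> HIT, frames=[1,2,-] (faults so far: 2)
  step 3: ref 2 -> HIT, frames=[1,2,-] (faults so far: 2)
  step 4: ref 5 -> FAULT, frames=[1,2,5] (faults so far: 3)
  step 5: ref 2 -> HIT, frames=[1,2,5] (faults so far: 3)
  step 6: ref 2 -> HIT, frames=[1,2,5] (faults so far: 3)
  step 7: ref 6 -> FAULT, evict 1, frames=[6,2,5] (faults so far: 4)
  step 8: ref 6 -> HIT, frames=[6,2,5] (faults so far: 4)
  step 9: ref 2 -> HIT, frames=[6,2,5] (faults so far: 4)
  step 10: ref 4 -> FAULT, evict 2, frames=[6,4,5] (faults so far: 5)
  step 11: ref 6 -> HIT, frames=[6,4,5] (faults so far: 5)
  step 12: ref 6 -> HIT, frames=[6,4,5] (faults so far: 5)
  step 13: ref 6 -> HIT, frames=[6,4,5] (faults so far: 5)
  step 14: ref 1 -> FAULT, evict 5, frames=[6,4,1] (faults so far: 6)
  step 15: ref 3 -> FAULT, evict 6, frames=[3,4,1] (faults so far: 7)
  FIFO total faults: 7
--- LRU ---
  step 0: ref 1 -> FAULT, frames=[1,-,-] (faults so far: 1)
  step 1: ref 2 -> FAULT, frames=[1,2,-] (faults so far: 2)
  step 2: ref 2 -> HIT, frames=[1,2,-] (faults so far: 2)
  step 3: ref 2 -> HIT, frames=[1,2,-] (faults so far: 2)
  step 4: ref 5 -> FAULT, frames=[1,2,5] (faults so far: 3)
  step 5: ref 2 -> HIT, frames=[1,2,5] (faults so far: 3)
  step 6: ref 2 -> HIT, frames=[1,2,5] (faults so far: 3)
  step 7: ref 6 -> FAULT, evict 1, frames=[6,2,5] (faults so far: 4)
  step 8: ref 6 -> HIT, frames=[6,2,5] (faults so far: 4)
  step 9: ref 2 -> HIT, frames=[6,2,5] (faults so far: 4)
  step 10: ref 4 -> FAULT, evict 5, frames=[6,2,4] (faults so far: 5)
  step 11: ref 6 -> HIT, frames=[6,2,4] (faults so far: 5)
  step 12: ref 6 -> HIT, frames=[6,2,4] (faults so far: 5)
  step 13: ref 6 -> HIT, frames=[6,2,4] (faults so far: 5)
  step 14: ref 1 -> FAULT, evict 2, frames=[6,1,4] (faults so far: 6)
  step 15: ref 3 -> FAULT, evict 4, frames=[6,1,3] (faults so far: 7)
  LRU total faults: 7
--- Optimal ---
  step 0: ref 1 -> FAULT, frames=[1,-,-] (faults so far: 1)
  step 1: ref 2 -> FAULT, frames=[1,2,-] (faults so far: 2)
  step 2: ref 2 -> HIT, frames=[1,2,-] (faults so far: 2)
  step 3: ref 2 -> HIT, frames=[1,2,-] (faults so far: 2)
  step 4: ref 5 -> FAULT, frames=[1,2,5] (faults so far: 3)
  step 5: ref 2 -> HIT, frames=[1,2,5] (faults so far: 3)
  step 6: ref 2 -> HIT, frames=[1,2,5] (faults so far: 3)
  step 7: ref 6 -> FAULT, evict 5, frames=[1,2,6] (faults so far: 4)
  step 8: ref 6 -> HIT, frames=[1,2,6] (faults so far: 4)
  step 9: ref 2 -> HIT, frames=[1,2,6] (faults so far: 4)
  step 10: ref 4 -> FAULT, evict 2, frames=[1,4,6] (faults so far: 5)
  step 11: ref 6 -> HIT, frames=[1,4,6] (faults so far: 5)
  step 12: ref 6 -> HIT, frames=[1,4,6] (faults so far: 5)
  step 13: ref 6 -> HIT, frames=[1,4,6] (faults so far: 5)
  step 14: ref 1 -> HIT, frames=[1,4,6] (faults so far: 5)
  step 15: ref 3 -> FAULT, evict 1, frames=[3,4,6] (faults so far: 6)
  Optimal total faults: 6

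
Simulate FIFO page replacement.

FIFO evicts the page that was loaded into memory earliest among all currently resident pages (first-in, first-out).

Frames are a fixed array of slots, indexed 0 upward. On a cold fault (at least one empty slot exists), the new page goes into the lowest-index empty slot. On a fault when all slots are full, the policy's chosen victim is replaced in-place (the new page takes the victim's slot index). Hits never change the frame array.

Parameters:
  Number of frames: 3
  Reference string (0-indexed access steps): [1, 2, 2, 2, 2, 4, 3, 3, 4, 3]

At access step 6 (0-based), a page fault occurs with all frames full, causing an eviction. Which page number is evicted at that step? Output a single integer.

Step 0: ref 1 -> FAULT, frames=[1,-,-]
Step 1: ref 2 -> FAULT, frames=[1,2,-]
Step 2: ref 2 -> HIT, frames=[1,2,-]
Step 3: ref 2 -> HIT, frames=[1,2,-]
Step 4: ref 2 -> HIT, frames=[1,2,-]
Step 5: ref 4 -> FAULT, frames=[1,2,4]
Step 6: ref 3 -> FAULT, evict 1, frames=[3,2,4]
At step 6: evicted page 1

Answer: 1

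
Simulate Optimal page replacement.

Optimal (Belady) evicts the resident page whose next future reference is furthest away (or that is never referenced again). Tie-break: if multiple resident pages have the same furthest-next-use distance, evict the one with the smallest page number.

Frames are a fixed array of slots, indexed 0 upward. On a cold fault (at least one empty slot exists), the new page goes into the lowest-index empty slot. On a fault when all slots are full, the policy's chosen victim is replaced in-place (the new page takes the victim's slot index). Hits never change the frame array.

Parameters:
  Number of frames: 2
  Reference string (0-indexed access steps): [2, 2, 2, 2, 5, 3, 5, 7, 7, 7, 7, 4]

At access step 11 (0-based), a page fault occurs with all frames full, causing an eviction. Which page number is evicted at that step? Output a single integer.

Answer: 5

Derivation:
Step 0: ref 2 -> FAULT, frames=[2,-]
Step 1: ref 2 -> HIT, frames=[2,-]
Step 2: ref 2 -> HIT, frames=[2,-]
Step 3: ref 2 -> HIT, frames=[2,-]
Step 4: ref 5 -> FAULT, frames=[2,5]
Step 5: ref 3 -> FAULT, evict 2, frames=[3,5]
Step 6: ref 5 -> HIT, frames=[3,5]
Step 7: ref 7 -> FAULT, evict 3, frames=[7,5]
Step 8: ref 7 -> HIT, frames=[7,5]
Step 9: ref 7 -> HIT, frames=[7,5]
Step 10: ref 7 -> HIT, frames=[7,5]
Step 11: ref 4 -> FAULT, evict 5, frames=[7,4]
At step 11: evicted page 5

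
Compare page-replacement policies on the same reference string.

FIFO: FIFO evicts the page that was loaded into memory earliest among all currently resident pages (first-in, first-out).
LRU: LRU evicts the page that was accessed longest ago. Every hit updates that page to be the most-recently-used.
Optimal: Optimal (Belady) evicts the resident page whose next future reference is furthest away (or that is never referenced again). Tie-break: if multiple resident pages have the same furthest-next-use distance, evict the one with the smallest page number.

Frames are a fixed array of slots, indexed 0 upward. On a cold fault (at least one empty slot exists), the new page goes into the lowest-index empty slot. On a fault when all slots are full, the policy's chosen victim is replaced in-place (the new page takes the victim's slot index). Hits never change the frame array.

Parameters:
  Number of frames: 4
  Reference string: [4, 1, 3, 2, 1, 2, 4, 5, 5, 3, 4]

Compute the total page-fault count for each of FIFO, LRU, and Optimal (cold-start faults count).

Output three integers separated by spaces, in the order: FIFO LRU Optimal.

--- FIFO ---
  step 0: ref 4 -> FAULT, frames=[4,-,-,-] (faults so far: 1)
  step 1: ref 1 -> FAULT, frames=[4,1,-,-] (faults so far: 2)
  step 2: ref 3 -> FAULT, frames=[4,1,3,-] (faults so far: 3)
  step 3: ref 2 -> FAULT, frames=[4,1,3,2] (faults so far: 4)
  step 4: ref 1 -> HIT, frames=[4,1,3,2] (faults so far: 4)
  step 5: ref 2 -> HIT, frames=[4,1,3,2] (faults so far: 4)
  step 6: ref 4 -> HIT, frames=[4,1,3,2] (faults so far: 4)
  step 7: ref 5 -> FAULT, evict 4, frames=[5,1,3,2] (faults so far: 5)
  step 8: ref 5 -> HIT, frames=[5,1,3,2] (faults so far: 5)
  step 9: ref 3 -> HIT, frames=[5,1,3,2] (faults so far: 5)
  step 10: ref 4 -> FAULT, evict 1, frames=[5,4,3,2] (faults so far: 6)
  FIFO total faults: 6
--- LRU ---
  step 0: ref 4 -> FAULT, frames=[4,-,-,-] (faults so far: 1)
  step 1: ref 1 -> FAULT, frames=[4,1,-,-] (faults so far: 2)
  step 2: ref 3 -> FAULT, frames=[4,1,3,-] (faults so far: 3)
  step 3: ref 2 -> FAULT, frames=[4,1,3,2] (faults so far: 4)
  step 4: ref 1 -> HIT, frames=[4,1,3,2] (faults so far: 4)
  step 5: ref 2 -> HIT, frames=[4,1,3,2] (faults so far: 4)
  step 6: ref 4 -> HIT, frames=[4,1,3,2] (faults so far: 4)
  step 7: ref 5 -> FAULT, evict 3, frames=[4,1,5,2] (faults so far: 5)
  step 8: ref 5 -> HIT, frames=[4,1,5,2] (faults so far: 5)
  step 9: ref 3 -> FAULT, evict 1, frames=[4,3,5,2] (faults so far: 6)
  step 10: ref 4 -> HIT, frames=[4,3,5,2] (faults so far: 6)
  LRU total faults: 6
--- Optimal ---
  step 0: ref 4 -> FAULT, frames=[4,-,-,-] (faults so far: 1)
  step 1: ref 1 -> FAULT, frames=[4,1,-,-] (faults so far: 2)
  step 2: ref 3 -> FAULT, frames=[4,1,3,-] (faults so far: 3)
  step 3: ref 2 -> FAULT, frames=[4,1,3,2] (faults so far: 4)
  step 4: ref 1 -> HIT, frames=[4,1,3,2] (faults so far: 4)
  step 5: ref 2 -> HIT, frames=[4,1,3,2] (faults so far: 4)
  step 6: ref 4 -> HIT, frames=[4,1,3,2] (faults so far: 4)
  step 7: ref 5 -> FAULT, evict 1, frames=[4,5,3,2] (faults so far: 5)
  step 8: ref 5 -> HIT, frames=[4,5,3,2] (faults so far: 5)
  step 9: ref 3 -> HIT, frames=[4,5,3,2] (faults so far: 5)
  step 10: ref 4 -> HIT, frames=[4,5,3,2] (faults so far: 5)
  Optimal total faults: 5

Answer: 6 6 5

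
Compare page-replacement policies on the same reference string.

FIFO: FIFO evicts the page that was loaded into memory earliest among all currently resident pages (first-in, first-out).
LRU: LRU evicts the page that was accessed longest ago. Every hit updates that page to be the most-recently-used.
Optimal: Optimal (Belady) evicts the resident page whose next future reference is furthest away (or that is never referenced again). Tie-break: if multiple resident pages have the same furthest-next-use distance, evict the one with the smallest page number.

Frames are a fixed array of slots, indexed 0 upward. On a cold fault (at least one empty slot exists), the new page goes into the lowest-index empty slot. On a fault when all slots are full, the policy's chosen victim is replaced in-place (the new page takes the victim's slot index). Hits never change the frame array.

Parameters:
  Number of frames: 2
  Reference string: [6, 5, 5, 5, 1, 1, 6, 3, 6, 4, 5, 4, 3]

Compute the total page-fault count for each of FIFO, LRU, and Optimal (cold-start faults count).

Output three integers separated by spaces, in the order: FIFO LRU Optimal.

--- FIFO ---
  step 0: ref 6 -> FAULT, frames=[6,-] (faults so far: 1)
  step 1: ref 5 -> FAULT, frames=[6,5] (faults so far: 2)
  step 2: ref 5 -> HIT, frames=[6,5] (faults so far: 2)
  step 3: ref 5 -> HIT, frames=[6,5] (faults so far: 2)
  step 4: ref 1 -> FAULT, evict 6, frames=[1,5] (faults so far: 3)
  step 5: ref 1 -> HIT, frames=[1,5] (faults so far: 3)
  step 6: ref 6 -> FAULT, evict 5, frames=[1,6] (faults so far: 4)
  step 7: ref 3 -> FAULT, evict 1, frames=[3,6] (faults so far: 5)
  step 8: ref 6 -> HIT, frames=[3,6] (faults so far: 5)
  step 9: ref 4 -> FAULT, evict 6, frames=[3,4] (faults so far: 6)
  step 10: ref 5 -> FAULT, evict 3, frames=[5,4] (faults so far: 7)
  step 11: ref 4 -> HIT, frames=[5,4] (faults so far: 7)
  step 12: ref 3 -> FAULT, evict 4, frames=[5,3] (faults so far: 8)
  FIFO total faults: 8
--- LRU ---
  step 0: ref 6 -> FAULT, frames=[6,-] (faults so far: 1)
  step 1: ref 5 -> FAULT, frames=[6,5] (faults so far: 2)
  step 2: ref 5 -> HIT, frames=[6,5] (faults so far: 2)
  step 3: ref 5 -> HIT, frames=[6,5] (faults so far: 2)
  step 4: ref 1 -> FAULT, evict 6, frames=[1,5] (faults so far: 3)
  step 5: ref 1 -> HIT, frames=[1,5] (faults so far: 3)
  step 6: ref 6 -> FAULT, evict 5, frames=[1,6] (faults so far: 4)
  step 7: ref 3 -> FAULT, evict 1, frames=[3,6] (faults so far: 5)
  step 8: ref 6 -> HIT, frames=[3,6] (faults so far: 5)
  step 9: ref 4 -> FAULT, evict 3, frames=[4,6] (faults so far: 6)
  step 10: ref 5 -> FAULT, evict 6, frames=[4,5] (faults so far: 7)
  step 11: ref 4 -> HIT, frames=[4,5] (faults so far: 7)
  step 12: ref 3 -> FAULT, evict 5, frames=[4,3] (faults so far: 8)
  LRU total faults: 8
--- Optimal ---
  step 0: ref 6 -> FAULT, frames=[6,-] (faults so far: 1)
  step 1: ref 5 -> FAULT, frames=[6,5] (faults so far: 2)
  step 2: ref 5 -> HIT, frames=[6,5] (faults so far: 2)
  step 3: ref 5 -> HIT, frames=[6,5] (faults so far: 2)
  step 4: ref 1 -> FAULT, evict 5, frames=[6,1] (faults so far: 3)
  step 5: ref 1 -> HIT, frames=[6,1] (faults so far: 3)
  step 6: ref 6 -> HIT, frames=[6,1] (faults so far: 3)
  step 7: ref 3 -> FAULT, evict 1, frames=[6,3] (faults so far: 4)
  step 8: ref 6 -> HIT, frames=[6,3] (faults so far: 4)
  step 9: ref 4 -> FAULT, evict 6, frames=[4,3] (faults so far: 5)
  step 10: ref 5 -> FAULT, evict 3, frames=[4,5] (faults so far: 6)
  step 11: ref 4 -> HIT, frames=[4,5] (faults so far: 6)
  step 12: ref 3 -> FAULT, evict 4, frames=[3,5] (faults so far: 7)
  Optimal total faults: 7

Answer: 8 8 7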